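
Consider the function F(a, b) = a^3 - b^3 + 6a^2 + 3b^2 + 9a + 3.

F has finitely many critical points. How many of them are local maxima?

F separates as a function of a plus a function of b, so ∇F=0 decouples.
∂F/∂a = 3(a + 1)(a + 3) = 0 at a ∈ {-3, -1}; ∂F/∂b = -3b(b - 2) = 0 at b ∈ {0, 2}.
The Hessian is diagonal: diag(F_aa, F_bb). Second derivatives: F_aa(-3)=-6, F_aa(-1)=6; F_bb(0)=6, F_bb(2)=-6.
Local maxima occur where both diagonal entries negative: (-3, 2). Count: 1.

1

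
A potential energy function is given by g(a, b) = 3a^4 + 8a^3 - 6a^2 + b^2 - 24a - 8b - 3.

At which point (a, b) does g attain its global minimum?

g(a,b) separates as P(a) + Q(b) − 3, so its minimum is min P + min Q − 3.
P'(a) = 12(a - 1)(a + 1)(a + 2) vanishes at a ∈ {-2, -1, 1}; Q'(b) = 2b - 8 vanishes at b ∈ {4}.
Local minima of P (where P''>0): P(-2)=8, P(1)=-19. Local minima of Q: Q(4)=-16.
So the global minimum of g is P(1) + Q(4) − 3 = -19 − 16 − 3 = -38, attained at (1, 4).

(1, 4)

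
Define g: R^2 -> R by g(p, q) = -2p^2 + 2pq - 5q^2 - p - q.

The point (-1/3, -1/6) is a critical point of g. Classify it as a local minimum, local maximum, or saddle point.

The Hessian of g is constant: H = [[-4, 2], [2, -10]].
det(H) = (-4)·(-10) − 2² = 36.
det(H) > 0 and tr(H) = -14 < 0, so H is negative definite and the point is a local maximum.

local maximum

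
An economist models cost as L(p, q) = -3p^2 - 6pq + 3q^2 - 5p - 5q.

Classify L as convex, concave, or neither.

neither

L is quadratic, so its Hessian is the constant matrix H = [[-6, -6], [-6, 6]].
det(H) = -72, tr(H) = 0.
det(H) < 0, so H is indefinite: neither convex nor concave.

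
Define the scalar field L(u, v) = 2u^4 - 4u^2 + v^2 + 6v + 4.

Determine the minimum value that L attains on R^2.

-7

L(u,v) separates as P(u) + Q(v) + 4, so its minimum is min P + min Q + 4.
P'(u) = 8u(u - 1)(u + 1) vanishes at u ∈ {-1, 0, 1}; Q'(v) = 2v + 6 vanishes at v ∈ {-3}.
Local minima of P (where P''>0): P(-1)=-2, P(1)=-2. Local minima of Q: Q(-3)=-9.
So the global minimum of L is P(-1) + Q(-3) + 4 = -2 − 9 + 4 = -7, attained at (-1, -3).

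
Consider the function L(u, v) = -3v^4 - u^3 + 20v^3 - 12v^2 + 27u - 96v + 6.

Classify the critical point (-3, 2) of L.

local minimum

The mixed partial ∂²L/∂u∂v is 0, so the Hessian at any point is diag(L_uu, L_vv) = diag(-6u, 12(-3v^2 + 10v - 2)).
At (-3, 2): H = diag(18, 72).
Both eigenvalues are positive, so H is positive definite: a local minimum.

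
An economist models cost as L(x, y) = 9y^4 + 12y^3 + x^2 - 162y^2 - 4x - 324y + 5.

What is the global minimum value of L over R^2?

-1376

L(x,y) separates as P(x) + Q(y) + 5, so its minimum is min P + min Q + 5.
P'(x) = 2x - 4 vanishes at x ∈ {2}; Q'(y) = 36(y - 3)(y + 1)(y + 3) vanishes at y ∈ {-3, -1, 3}.
Local minima of P (where P''>0): P(2)=-4. Local minima of Q: Q(-3)=-81, Q(3)=-1377.
So the global minimum of L is P(2) + Q(3) + 5 = -4 − 1377 + 5 = -1376, attained at (2, 3).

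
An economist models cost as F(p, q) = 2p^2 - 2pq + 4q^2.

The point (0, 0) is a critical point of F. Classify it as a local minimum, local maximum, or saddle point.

local minimum

The Hessian of F is constant: H = [[4, -2], [-2, 8]].
det(H) = 4·8 − (-2)² = 28.
det(H) > 0 and tr(H) = 12 > 0, so H is positive definite and the point is a local minimum.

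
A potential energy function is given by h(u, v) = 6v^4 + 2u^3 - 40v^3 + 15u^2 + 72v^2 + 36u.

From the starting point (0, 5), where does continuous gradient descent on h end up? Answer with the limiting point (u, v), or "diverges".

(-2, 3)

h is separable, so gradient descent decouples: u follows -∂h/∂u, v follows -∂h/∂v.
∂h/∂u = 6(u + 2)(u + 3); at u=0 this is 36, so u decreases.
∂h/∂v = 24v(v - 3)(v - 2); at v=5 this is 720, so v decreases.
u converges to its nearest critical value -2 (a local min of the u-part); v converges to 3. The iterate converges to (-2, 3).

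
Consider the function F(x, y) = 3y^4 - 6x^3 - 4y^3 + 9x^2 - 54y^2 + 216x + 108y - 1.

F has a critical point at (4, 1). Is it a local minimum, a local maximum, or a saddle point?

local maximum

The mixed partial ∂²F/∂x∂y is 0, so the Hessian at any point is diag(F_xx, F_yy) = diag(18(-2x + 1), 12(3y^2 - 2y - 9)).
At (4, 1): H = diag(-126, -96).
Both eigenvalues are negative, so H is negative definite: a local maximum.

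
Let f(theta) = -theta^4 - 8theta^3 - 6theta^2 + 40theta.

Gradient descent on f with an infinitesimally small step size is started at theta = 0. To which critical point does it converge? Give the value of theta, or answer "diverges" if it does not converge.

-2

f'(theta) = -4(theta - 1)(theta + 2)(theta + 5), so f'(0) = 40.
Gradient descent moves in the -f' direction, i.e. theta is decreasing.
The nearest critical point in that direction is theta = -2, where f'' = 36 > 0 (a local minimum). The iterate converges there.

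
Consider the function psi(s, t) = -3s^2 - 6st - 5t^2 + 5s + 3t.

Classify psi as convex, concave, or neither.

psi is quadratic, so its Hessian is the constant matrix H = [[-6, -6], [-6, -10]].
det(H) = 24, tr(H) = -16.
det(H) > 0 and tr(H) < 0, so H is negative definite everywhere: concave.

concave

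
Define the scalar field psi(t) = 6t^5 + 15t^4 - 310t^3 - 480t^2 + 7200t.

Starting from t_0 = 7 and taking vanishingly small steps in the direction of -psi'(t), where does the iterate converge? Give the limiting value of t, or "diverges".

psi'(t) = 30(t - 4)(t - 3)(t + 4)(t + 5), so psi'(7) = 47520.
Gradient descent moves in the -psi' direction, i.e. t is decreasing.
The nearest critical point in that direction is t = 4, where psi'' = 2160 > 0 (a local minimum). The iterate converges there.

4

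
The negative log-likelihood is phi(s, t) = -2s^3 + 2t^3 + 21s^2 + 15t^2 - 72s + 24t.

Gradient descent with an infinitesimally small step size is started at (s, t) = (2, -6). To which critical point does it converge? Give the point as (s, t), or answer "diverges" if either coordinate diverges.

phi is separable, so gradient descent decouples: s follows -∂phi/∂s, t follows -∂phi/∂t.
∂phi/∂s = -6(s - 4)(s - 3); at s=2 this is -12, so s increases.
∂phi/∂t = 6(t + 1)(t + 4); at t=-6 this is 60, so t decreases.
The t-coordinate has no critical point in that direction and runs off to infinity.

diverges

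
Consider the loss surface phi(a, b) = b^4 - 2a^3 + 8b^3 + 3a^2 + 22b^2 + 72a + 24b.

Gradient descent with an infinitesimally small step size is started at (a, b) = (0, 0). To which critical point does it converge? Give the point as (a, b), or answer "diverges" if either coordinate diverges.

(-3, -1)

phi is separable, so gradient descent decouples: a follows -∂phi/∂a, b follows -∂phi/∂b.
∂phi/∂a = -6(a - 4)(a + 3); at a=0 this is 72, so a decreases.
∂phi/∂b = 4(b + 1)(b + 2)(b + 3); at b=0 this is 24, so b decreases.
a converges to its nearest critical value -3 (a local min of the a-part); b converges to -1. The iterate converges to (-3, -1).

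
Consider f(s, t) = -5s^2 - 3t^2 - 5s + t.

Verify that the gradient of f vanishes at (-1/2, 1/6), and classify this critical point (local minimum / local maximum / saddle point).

local maximum

∇f = (-10s - 5, -6t + 1); substituting (-1/2, 1/6) gives ∇f = (0, 0), so (-1/2, 1/6) is indeed a critical point.
The Hessian of f is constant: H = [[-10, 0], [0, -6]].
det(H) = (-10)·(-6) − 0² = 60.
det(H) > 0 and tr(H) = -16 < 0, so H is negative definite and the point is a local maximum.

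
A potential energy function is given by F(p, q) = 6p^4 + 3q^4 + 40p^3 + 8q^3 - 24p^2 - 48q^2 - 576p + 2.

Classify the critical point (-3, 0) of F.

The mixed partial ∂²F/∂p∂q is 0, so the Hessian at any point is diag(F_pp, F_qq) = diag(24(3p^2 + 10p - 2), 12(3q^2 + 4q - 8)).
At (-3, 0): H = diag(-120, -96).
Both eigenvalues are negative, so H is negative definite: a local maximum.

local maximum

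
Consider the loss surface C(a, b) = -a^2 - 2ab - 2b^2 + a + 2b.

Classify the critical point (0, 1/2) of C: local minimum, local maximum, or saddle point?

local maximum

The Hessian of C is constant: H = [[-2, -2], [-2, -4]].
det(H) = (-2)·(-4) − (-2)² = 4.
det(H) > 0 and tr(H) = -6 < 0, so H is negative definite and the point is a local maximum.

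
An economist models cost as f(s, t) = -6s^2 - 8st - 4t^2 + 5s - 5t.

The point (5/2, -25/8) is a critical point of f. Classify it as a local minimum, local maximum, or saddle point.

The Hessian of f is constant: H = [[-12, -8], [-8, -8]].
det(H) = (-12)·(-8) − (-8)² = 32.
det(H) > 0 and tr(H) = -20 < 0, so H is negative definite and the point is a local maximum.

local maximum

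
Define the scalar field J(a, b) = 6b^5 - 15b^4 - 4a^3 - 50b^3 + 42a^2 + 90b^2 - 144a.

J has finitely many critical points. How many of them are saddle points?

4

J separates as a function of a plus a function of b, so ∇J=0 decouples.
∂J/∂a = -12(a - 4)(a - 3) = 0 at a ∈ {3, 4}; ∂J/∂b = 30b(b - 3)(b - 1)(b + 2) = 0 at b ∈ {-2, 0, 1, 3}.
The Hessian is diagonal: diag(J_aa, J_bb). Second derivatives: J_aa(3)=12, J_aa(4)=-12; J_bb(-2)=-900, J_bb(0)=180, J_bb(1)=-180, J_bb(3)=900.
Saddle points occur where the two diagonal entries have opposite signs: (3, -2), (3, 1), (4, 0), (4, 3). Count: 4.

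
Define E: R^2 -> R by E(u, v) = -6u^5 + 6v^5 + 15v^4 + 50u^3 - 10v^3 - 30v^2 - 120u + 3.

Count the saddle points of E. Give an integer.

E separates as a function of u plus a function of v, so ∇E=0 decouples.
∂E/∂u = -30(u - 2)(u - 1)(u + 1)(u + 2) = 0 at u ∈ {-2, -1, 1, 2}; ∂E/∂v = 30v(v - 1)(v + 1)(v + 2) = 0 at v ∈ {-2, -1, 0, 1}.
The Hessian is diagonal: diag(E_uu, E_vv). Second derivatives: E_uu(-2)=360, E_uu(-1)=-180, E_uu(1)=180, E_uu(2)=-360; E_vv(-2)=-180, E_vv(-1)=60, E_vv(0)=-60, E_vv(1)=180.
Saddle points occur where the two diagonal entries have opposite signs: (-2, -2), (-2, 0), (-1, -1), (-1, 1), (1, -2), (1, 0), (2, -1), (2, 1). Count: 8.

8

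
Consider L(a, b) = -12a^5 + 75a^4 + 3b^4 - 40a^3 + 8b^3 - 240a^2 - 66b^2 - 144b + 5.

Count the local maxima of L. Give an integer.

2

L separates as a function of a plus a function of b, so ∇L=0 decouples.
∂L/∂a = -60a(a - 4)(a - 2)(a + 1) = 0 at a ∈ {-1, 0, 2, 4}; ∂L/∂b = 12(b - 3)(b + 1)(b + 4) = 0 at b ∈ {-4, -1, 3}.
The Hessian is diagonal: diag(L_aa, L_bb). Second derivatives: L_aa(-1)=900, L_aa(0)=-480, L_aa(2)=720, L_aa(4)=-2400; L_bb(-4)=252, L_bb(-1)=-144, L_bb(3)=336.
Local maxima occur where both diagonal entries negative: (0, -1), (4, -1). Count: 2.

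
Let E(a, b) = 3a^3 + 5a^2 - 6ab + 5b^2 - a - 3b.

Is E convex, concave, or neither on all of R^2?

The term 3a^3 is cubic, so the Hessian is not constant.
∂²E/∂a² = 18a + 10, which takes both signs as a varies (negative for sufficiently negative a). A diagonal entry of the Hessian changing sign means the Hessian is neither positive- nor negative-semidefinite on all of R^2.

neither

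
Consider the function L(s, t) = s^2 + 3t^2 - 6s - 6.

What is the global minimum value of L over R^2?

-15

L(s,t) separates as P(s) + Q(t) − 6, so its minimum is min P + min Q − 6.
P'(s) = 2s - 6 vanishes at s ∈ {3}; Q'(t) = 6t vanishes at t ∈ {0}.
Local minima of P (where P''>0): P(3)=-9. Local minima of Q: Q(0)=0.
So the global minimum of L is P(3) + Q(0) − 6 = -9 + 0 − 6 = -15, attained at (3, 0).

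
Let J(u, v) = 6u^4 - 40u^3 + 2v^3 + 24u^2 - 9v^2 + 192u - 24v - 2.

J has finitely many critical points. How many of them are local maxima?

J separates as a function of u plus a function of v, so ∇J=0 decouples.
∂J/∂u = 24(u - 4)(u - 2)(u + 1) = 0 at u ∈ {-1, 2, 4}; ∂J/∂v = 6(v - 4)(v + 1) = 0 at v ∈ {-1, 4}.
The Hessian is diagonal: diag(J_uu, J_vv). Second derivatives: J_uu(-1)=360, J_uu(2)=-144, J_uu(4)=240; J_vv(-1)=-30, J_vv(4)=30.
Local maxima occur where both diagonal entries negative: (2, -1). Count: 1.

1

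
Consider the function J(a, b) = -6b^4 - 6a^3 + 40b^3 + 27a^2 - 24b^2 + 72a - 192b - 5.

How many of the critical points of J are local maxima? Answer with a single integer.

2

J separates as a function of a plus a function of b, so ∇J=0 decouples.
∂J/∂a = -18(a - 4)(a + 1) = 0 at a ∈ {-1, 4}; ∂J/∂b = -24(b - 4)(b - 2)(b + 1) = 0 at b ∈ {-1, 2, 4}.
The Hessian is diagonal: diag(J_aa, J_bb). Second derivatives: J_aa(-1)=90, J_aa(4)=-90; J_bb(-1)=-360, J_bb(2)=144, J_bb(4)=-240.
Local maxima occur where both diagonal entries negative: (4, -1), (4, 4). Count: 2.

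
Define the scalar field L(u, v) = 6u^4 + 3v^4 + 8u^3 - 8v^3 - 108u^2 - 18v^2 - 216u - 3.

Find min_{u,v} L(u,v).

-1056

L(u,v) separates as P(u) + Q(v) − 3, so its minimum is min P + min Q − 3.
P'(u) = 24(u - 3)(u + 1)(u + 3) vanishes at u ∈ {-3, -1, 3}; Q'(v) = 12v(v - 3)(v + 1) vanishes at v ∈ {-1, 0, 3}.
Local minima of P (where P''>0): P(-3)=-54, P(3)=-918. Local minima of Q: Q(-1)=-7, Q(3)=-135.
So the global minimum of L is P(3) + Q(3) − 3 = -918 − 135 − 3 = -1056, attained at (3, 3).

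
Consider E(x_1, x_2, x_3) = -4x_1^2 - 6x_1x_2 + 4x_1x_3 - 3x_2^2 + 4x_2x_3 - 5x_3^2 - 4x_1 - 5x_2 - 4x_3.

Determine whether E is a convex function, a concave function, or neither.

E is quadratic, so its Hessian is the constant matrix H = [[-8, -6, 4], [-6, -6, 4], [4, 4, -10]].
Leading principal minors: -8, 12, -88.
Signs alternate −, +, − ⇒ H ≺ 0 ⇒ concave.

concave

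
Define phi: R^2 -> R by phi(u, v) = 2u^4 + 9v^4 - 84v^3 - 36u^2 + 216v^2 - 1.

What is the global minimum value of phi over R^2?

phi(u,v) separates as P(u) + Q(v) − 1, so its minimum is min P + min Q − 1.
P'(u) = 8u(u - 3)(u + 3) vanishes at u ∈ {-3, 0, 3}; Q'(v) = 36v(v - 4)(v - 3) vanishes at v ∈ {0, 3, 4}.
Local minima of P (where P''>0): P(-3)=-162, P(3)=-162. Local minima of Q: Q(0)=0, Q(4)=384.
So the global minimum of phi is P(-3) + Q(0) − 1 = -162 + 0 − 1 = -163, attained at (-3, 0).

-163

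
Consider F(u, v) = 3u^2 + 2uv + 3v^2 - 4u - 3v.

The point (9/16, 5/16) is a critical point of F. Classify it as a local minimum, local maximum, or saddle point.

local minimum

The Hessian of F is constant: H = [[6, 2], [2, 6]].
det(H) = 6·6 − 2² = 32.
det(H) > 0 and tr(H) = 12 > 0, so H is positive definite and the point is a local minimum.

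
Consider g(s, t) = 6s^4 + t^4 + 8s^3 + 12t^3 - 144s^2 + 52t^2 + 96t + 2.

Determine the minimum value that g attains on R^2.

-1342

g(s,t) separates as P(s) + Q(t) + 2, so its minimum is min P + min Q + 2.
P'(s) = 24s(s - 3)(s + 4) vanishes at s ∈ {-4, 0, 3}; Q'(t) = 4(t + 2)(t + 3)(t + 4) vanishes at t ∈ {-4, -3, -2}.
Local minima of P (where P''>0): P(-4)=-1280, P(3)=-594. Local minima of Q: Q(-4)=-64, Q(-2)=-64.
So the global minimum of g is P(-4) + Q(-4) + 2 = -1280 − 64 + 2 = -1342, attained at (-4, -4).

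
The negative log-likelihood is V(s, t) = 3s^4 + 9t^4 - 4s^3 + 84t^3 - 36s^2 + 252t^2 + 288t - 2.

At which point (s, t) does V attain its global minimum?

(3, -4)

V(s,t) separates as P(s) + Q(t) − 2, so its minimum is min P + min Q − 2.
P'(s) = 12s(s - 3)(s + 2) vanishes at s ∈ {-2, 0, 3}; Q'(t) = 36(t + 1)(t + 2)(t + 4) vanishes at t ∈ {-4, -2, -1}.
Local minima of P (where P''>0): P(-2)=-64, P(3)=-189. Local minima of Q: Q(-4)=-192, Q(-1)=-111.
So the global minimum of V is P(3) + Q(-4) − 2 = -189 − 192 − 2 = -383, attained at (3, -4).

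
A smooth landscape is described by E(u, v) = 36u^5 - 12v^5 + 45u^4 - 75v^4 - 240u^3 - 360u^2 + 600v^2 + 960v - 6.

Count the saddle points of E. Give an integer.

E separates as a function of u plus a function of v, so ∇E=0 decouples.
∂E/∂u = 180u(u - 2)(u + 1)(u + 2) = 0 at u ∈ {-2, -1, 0, 2}; ∂E/∂v = -60(v - 2)(v + 1)(v + 2)(v + 4) = 0 at v ∈ {-4, -2, -1, 2}.
The Hessian is diagonal: diag(E_uu, E_vv). Second derivatives: E_uu(-2)=-1440, E_uu(-1)=540, E_uu(0)=-720, E_uu(2)=4320; E_vv(-4)=2160, E_vv(-2)=-480, E_vv(-1)=540, E_vv(2)=-4320.
Saddle points occur where the two diagonal entries have opposite signs: (-2, -4), (-2, -1), (-1, -2), (-1, 2), (0, -4), (0, -1), (2, -2), (2, 2). Count: 8.

8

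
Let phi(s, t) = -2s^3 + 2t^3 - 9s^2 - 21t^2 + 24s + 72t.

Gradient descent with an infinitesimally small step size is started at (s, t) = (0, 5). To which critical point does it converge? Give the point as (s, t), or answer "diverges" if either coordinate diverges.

phi is separable, so gradient descent decouples: s follows -∂phi/∂s, t follows -∂phi/∂t.
∂phi/∂s = -6(s - 1)(s + 4); at s=0 this is 24, so s decreases.
∂phi/∂t = 6(t - 4)(t - 3); at t=5 this is 12, so t decreases.
s converges to its nearest critical value -4 (a local min of the s-part); t converges to 4. The iterate converges to (-4, 4).

(-4, 4)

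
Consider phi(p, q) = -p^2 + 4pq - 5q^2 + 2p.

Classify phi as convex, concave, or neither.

concave

phi is quadratic, so its Hessian is the constant matrix H = [[-2, 4], [4, -10]].
det(H) = 4, tr(H) = -12.
det(H) > 0 and tr(H) < 0, so H is negative definite everywhere: concave.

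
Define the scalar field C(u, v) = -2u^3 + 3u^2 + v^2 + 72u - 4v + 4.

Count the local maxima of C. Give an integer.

0

C separates as a function of u plus a function of v, so ∇C=0 decouples.
∂C/∂u = -6(u - 4)(u + 3) = 0 at u ∈ {-3, 4}; ∂C/∂v = 2(v - 2) = 0 at v ∈ {2}.
The Hessian is diagonal: diag(C_uu, C_vv). Second derivatives: C_uu(-3)=42, C_uu(4)=-42; C_vv(2)=2.
Local maxima occur where both diagonal entries negative: none. Count: 0.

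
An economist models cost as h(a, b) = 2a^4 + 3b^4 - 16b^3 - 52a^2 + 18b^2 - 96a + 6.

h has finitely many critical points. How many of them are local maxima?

h separates as a function of a plus a function of b, so ∇h=0 decouples.
∂h/∂a = 8(a - 4)(a + 1)(a + 3) = 0 at a ∈ {-3, -1, 4}; ∂h/∂b = 12b(b - 3)(b - 1) = 0 at b ∈ {0, 1, 3}.
The Hessian is diagonal: diag(h_aa, h_bb). Second derivatives: h_aa(-3)=112, h_aa(-1)=-80, h_aa(4)=280; h_bb(0)=36, h_bb(1)=-24, h_bb(3)=72.
Local maxima occur where both diagonal entries negative: (-1, 1). Count: 1.

1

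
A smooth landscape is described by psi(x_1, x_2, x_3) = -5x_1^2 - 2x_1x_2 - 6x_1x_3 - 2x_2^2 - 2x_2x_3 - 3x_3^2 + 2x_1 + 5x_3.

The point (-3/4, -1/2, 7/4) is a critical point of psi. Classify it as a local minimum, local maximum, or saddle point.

The Hessian is constant: H = [[-10, -2, -6], [-2, -4, -2], [-6, -2, -6]].
Leading principal minors: Δ₁ = -10, Δ₂ = 36, Δ₃ = -80.
The minors alternate sign starting negative (−, +, −), so H is negative definite: a local maximum.

local maximum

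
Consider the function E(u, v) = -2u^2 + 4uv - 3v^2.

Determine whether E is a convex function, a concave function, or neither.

E is quadratic, so its Hessian is the constant matrix H = [[-4, 4], [4, -6]].
det(H) = 8, tr(H) = -10.
det(H) > 0 and tr(H) < 0, so H is negative definite everywhere: concave.

concave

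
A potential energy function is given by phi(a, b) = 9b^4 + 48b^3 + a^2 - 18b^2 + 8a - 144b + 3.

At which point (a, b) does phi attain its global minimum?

phi(a,b) separates as P(a) + Q(b) + 3, so its minimum is min P + min Q + 3.
P'(a) = 2a + 8 vanishes at a ∈ {-4}; Q'(b) = 36(b - 1)(b + 1)(b + 4) vanishes at b ∈ {-4, -1, 1}.
Local minima of P (where P''>0): P(-4)=-16. Local minima of Q: Q(-4)=-480, Q(1)=-105.
So the global minimum of phi is P(-4) + Q(-4) + 3 = -16 − 480 + 3 = -493, attained at (-4, -4).

(-4, -4)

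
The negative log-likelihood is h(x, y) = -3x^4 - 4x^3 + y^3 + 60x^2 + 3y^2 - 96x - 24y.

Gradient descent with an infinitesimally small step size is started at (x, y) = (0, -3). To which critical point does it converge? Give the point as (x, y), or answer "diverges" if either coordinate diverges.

h is separable, so gradient descent decouples: x follows -∂h/∂x, y follows -∂h/∂y.
∂h/∂x = -12(x - 2)(x - 1)(x + 4); at x=0 this is -96, so x increases.
∂h/∂y = 3(y - 2)(y + 4); at y=-3 this is -15, so y increases.
x converges to its nearest critical value 1 (a local min of the x-part); y converges to 2. The iterate converges to (1, 2).

(1, 2)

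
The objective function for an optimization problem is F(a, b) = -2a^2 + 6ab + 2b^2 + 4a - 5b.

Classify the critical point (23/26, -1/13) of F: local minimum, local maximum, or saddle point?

The Hessian of F is constant: H = [[-4, 6], [6, 4]].
det(H) = (-4)·4 − 6² = -52.
Since det(H) < 0, H is indefinite and the critical point is a saddle point.

saddle point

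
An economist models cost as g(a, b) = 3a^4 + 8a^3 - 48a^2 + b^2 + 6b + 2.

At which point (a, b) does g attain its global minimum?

(-4, -3)

g(a,b) separates as P(a) + Q(b) + 2, so its minimum is min P + min Q + 2.
P'(a) = 12a(a - 2)(a + 4) vanishes at a ∈ {-4, 0, 2}; Q'(b) = 2b + 6 vanishes at b ∈ {-3}.
Local minima of P (where P''>0): P(-4)=-512, P(2)=-80. Local minima of Q: Q(-3)=-9.
So the global minimum of g is P(-4) + Q(-3) + 2 = -512 − 9 + 2 = -519, attained at (-4, -3).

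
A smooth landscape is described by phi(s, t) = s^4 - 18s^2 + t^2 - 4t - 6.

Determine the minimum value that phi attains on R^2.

phi(s,t) separates as P(s) + Q(t) − 6, so its minimum is min P + min Q − 6.
P'(s) = 4s(s - 3)(s + 3) vanishes at s ∈ {-3, 0, 3}; Q'(t) = 2(t - 2) vanishes at t ∈ {2}.
Local minima of P (where P''>0): P(-3)=-81, P(3)=-81. Local minima of Q: Q(2)=-4.
So the global minimum of phi is P(-3) + Q(2) − 6 = -81 − 4 − 6 = -91, attained at (-3, 2).

-91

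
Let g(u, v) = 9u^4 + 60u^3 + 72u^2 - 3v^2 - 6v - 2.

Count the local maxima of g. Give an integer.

g separates as a function of u plus a function of v, so ∇g=0 decouples.
∂g/∂u = 36u(u + 1)(u + 4) = 0 at u ∈ {-4, -1, 0}; ∂g/∂v = -6(v + 1) = 0 at v ∈ {-1}.
The Hessian is diagonal: diag(g_uu, g_vv). Second derivatives: g_uu(-4)=432, g_uu(-1)=-108, g_uu(0)=144; g_vv(-1)=-6.
Local maxima occur where both diagonal entries negative: (-1, -1). Count: 1.

1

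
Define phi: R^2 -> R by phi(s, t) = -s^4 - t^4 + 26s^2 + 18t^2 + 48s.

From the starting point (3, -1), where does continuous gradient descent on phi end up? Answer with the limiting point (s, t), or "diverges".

phi is separable, so gradient descent decouples: s follows -∂phi/∂s, t follows -∂phi/∂t.
∂phi/∂s = -4(s - 4)(s + 1)(s + 3); at s=3 this is 96, so s decreases.
∂phi/∂t = -4t(t - 3)(t + 3); at t=-1 this is -32, so t increases.
s converges to its nearest critical value -1 (a local min of the s-part); t converges to 0. The iterate converges to (-1, 0).

(-1, 0)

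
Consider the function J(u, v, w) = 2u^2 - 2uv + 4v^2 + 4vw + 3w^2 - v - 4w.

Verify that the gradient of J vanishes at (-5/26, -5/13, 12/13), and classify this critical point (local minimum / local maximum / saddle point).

∇J = (4u - 2v, -2u + 8v + 4w - 1, 4v + 6w - 4); substituting (-5/26, -5/13, 12/13) gives ∇J = (0, 0, 0), so (-5/26, -5/13, 12/13) is indeed a critical point.
The Hessian is constant: H = [[4, -2, 0], [-2, 8, 4], [0, 4, 6]].
Leading principal minors: Δ₁ = 4, Δ₂ = 28, Δ₃ = 104.
All leading minors are positive, so H is positive definite: a local minimum.

local minimum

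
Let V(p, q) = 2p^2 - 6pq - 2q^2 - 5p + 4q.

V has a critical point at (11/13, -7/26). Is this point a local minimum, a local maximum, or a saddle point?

The Hessian of V is constant: H = [[4, -6], [-6, -4]].
det(H) = 4·(-4) − (-6)² = -52.
Since det(H) < 0, H is indefinite and the critical point is a saddle point.

saddle point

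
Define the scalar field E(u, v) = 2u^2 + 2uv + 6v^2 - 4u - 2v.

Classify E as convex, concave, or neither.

E is quadratic, so its Hessian is the constant matrix H = [[4, 2], [2, 12]].
det(H) = 44, tr(H) = 16.
det(H) > 0 and tr(H) > 0, so H is positive definite everywhere: convex.

convex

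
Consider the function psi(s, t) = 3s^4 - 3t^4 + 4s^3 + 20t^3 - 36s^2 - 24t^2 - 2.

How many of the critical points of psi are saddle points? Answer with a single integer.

psi separates as a function of s plus a function of t, so ∇psi=0 decouples.
∂psi/∂s = 12s(s - 2)(s + 3) = 0 at s ∈ {-3, 0, 2}; ∂psi/∂t = -12t(t - 4)(t - 1) = 0 at t ∈ {0, 1, 4}.
The Hessian is diagonal: diag(psi_ss, psi_tt). Second derivatives: psi_ss(-3)=180, psi_ss(0)=-72, psi_ss(2)=120; psi_tt(0)=-48, psi_tt(1)=36, psi_tt(4)=-144.
Saddle points occur where the two diagonal entries have opposite signs: (-3, 0), (-3, 4), (0, 1), (2, 0), (2, 4). Count: 5.

5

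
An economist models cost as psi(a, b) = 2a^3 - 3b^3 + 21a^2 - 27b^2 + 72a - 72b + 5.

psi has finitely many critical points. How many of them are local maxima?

1

psi separates as a function of a plus a function of b, so ∇psi=0 decouples.
∂psi/∂a = 6(a + 3)(a + 4) = 0 at a ∈ {-4, -3}; ∂psi/∂b = -9(b + 2)(b + 4) = 0 at b ∈ {-4, -2}.
The Hessian is diagonal: diag(psi_aa, psi_bb). Second derivatives: psi_aa(-4)=-6, psi_aa(-3)=6; psi_bb(-4)=18, psi_bb(-2)=-18.
Local maxima occur where both diagonal entries negative: (-4, -2). Count: 1.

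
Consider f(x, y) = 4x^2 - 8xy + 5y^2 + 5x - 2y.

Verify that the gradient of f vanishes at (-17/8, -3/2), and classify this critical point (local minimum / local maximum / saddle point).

local minimum

∇f = (8x - 8y + 5, -8x + 10y - 2); substituting (-17/8, -3/2) gives ∇f = (0, 0), so (-17/8, -3/2) is indeed a critical point.
The Hessian of f is constant: H = [[8, -8], [-8, 10]].
det(H) = 8·10 − (-8)² = 16.
det(H) > 0 and tr(H) = 18 > 0, so H is positive definite and the point is a local minimum.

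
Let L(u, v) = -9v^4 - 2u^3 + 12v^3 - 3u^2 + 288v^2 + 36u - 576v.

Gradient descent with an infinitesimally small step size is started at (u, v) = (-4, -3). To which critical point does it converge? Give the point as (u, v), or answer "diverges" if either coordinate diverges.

(-3, 1)

L is separable, so gradient descent decouples: u follows -∂L/∂u, v follows -∂L/∂v.
∂L/∂u = -6(u - 2)(u + 3); at u=-4 this is -36, so u increases.
∂L/∂v = -36(v - 4)(v - 1)(v + 4); at v=-3 this is -1008, so v increases.
u converges to its nearest critical value -3 (a local min of the u-part); v converges to 1. The iterate converges to (-3, 1).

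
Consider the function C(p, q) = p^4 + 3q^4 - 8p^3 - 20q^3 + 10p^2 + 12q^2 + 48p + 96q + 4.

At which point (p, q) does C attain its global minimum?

C(p,q) separates as A(p) + B(q) + 4, so its minimum is min A + min B + 4.
A'(p) = 4(p - 4)(p - 3)(p + 1) vanishes at p ∈ {-1, 3, 4}; B'(q) = 12(q - 4)(q - 2)(q + 1) vanishes at q ∈ {-1, 2, 4}.
Local minima of A (where A''>0): A(-1)=-29, A(4)=96. Local minima of B: B(-1)=-61, B(4)=64.
So the global minimum of C is A(-1) + B(-1) + 4 = -29 − 61 + 4 = -86, attained at (-1, -1).

(-1, -1)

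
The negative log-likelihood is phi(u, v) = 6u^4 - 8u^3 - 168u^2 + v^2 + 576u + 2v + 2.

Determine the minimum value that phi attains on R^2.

-2943

phi(u,v) separates as P(u) + Q(v) + 2, so its minimum is min P + min Q + 2.
P'(u) = 24(u - 3)(u - 2)(u + 4) vanishes at u ∈ {-4, 2, 3}; Q'(v) = 2v + 2 vanishes at v ∈ {-1}.
Local minima of P (where P''>0): P(-4)=-2944, P(3)=486. Local minima of Q: Q(-1)=-1.
So the global minimum of phi is P(-4) + Q(-1) + 2 = -2944 − 1 + 2 = -2943, attained at (-4, -1).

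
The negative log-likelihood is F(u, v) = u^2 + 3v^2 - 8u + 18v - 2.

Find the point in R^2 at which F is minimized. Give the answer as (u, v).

F(u,v) separates as P(u) + Q(v) − 2, so its minimum is min P + min Q − 2.
P'(u) = 2u - 8 vanishes at u ∈ {4}; Q'(v) = 6v + 18 vanishes at v ∈ {-3}.
Local minima of P (where P''>0): P(4)=-16. Local minima of Q: Q(-3)=-27.
So the global minimum of F is P(4) + Q(-3) − 2 = -16 − 27 − 2 = -45, attained at (4, -3).

(4, -3)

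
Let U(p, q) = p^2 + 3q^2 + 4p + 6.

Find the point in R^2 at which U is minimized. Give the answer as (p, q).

U(p,q) separates as A(p) + B(q) + 6, so its minimum is min A + min B + 6.
A'(p) = 2p + 4 vanishes at p ∈ {-2}; B'(q) = 6q vanishes at q ∈ {0}.
Local minima of A (where A''>0): A(-2)=-4. Local minima of B: B(0)=0.
So the global minimum of U is A(-2) + B(0) + 6 = -4 + 0 + 6 = 2, attained at (-2, 0).

(-2, 0)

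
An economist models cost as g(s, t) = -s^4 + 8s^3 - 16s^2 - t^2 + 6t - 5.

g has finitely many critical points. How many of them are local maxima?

2

g separates as a function of s plus a function of t, so ∇g=0 decouples.
∂g/∂s = -4s(s - 4)(s - 2) = 0 at s ∈ {0, 2, 4}; ∂g/∂t = -2(t - 3) = 0 at t ∈ {3}.
The Hessian is diagonal: diag(g_ss, g_tt). Second derivatives: g_ss(0)=-32, g_ss(2)=16, g_ss(4)=-32; g_tt(3)=-2.
Local maxima occur where both diagonal entries negative: (0, 3), (4, 3). Count: 2.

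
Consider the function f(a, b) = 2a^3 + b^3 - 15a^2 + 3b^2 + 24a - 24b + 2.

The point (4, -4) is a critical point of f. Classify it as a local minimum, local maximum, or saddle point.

The mixed partial ∂²f/∂a∂b is 0, so the Hessian at any point is diag(f_aa, f_bb) = diag(6(2a - 5), 6(b + 1)).
At (4, -4): H = diag(18, -18).
The eigenvalues have opposite signs, so H is indefinite: a saddle point.

saddle point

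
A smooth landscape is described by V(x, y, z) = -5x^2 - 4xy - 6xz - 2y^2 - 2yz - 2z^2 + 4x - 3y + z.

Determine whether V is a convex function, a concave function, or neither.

V is quadratic, so its Hessian is the constant matrix H = [[-10, -4, -6], [-4, -4, -2], [-6, -2, -4]].
Leading principal minors: -10, 24, -8.
Signs alternate −, +, − ⇒ H ≺ 0 ⇒ concave.

concave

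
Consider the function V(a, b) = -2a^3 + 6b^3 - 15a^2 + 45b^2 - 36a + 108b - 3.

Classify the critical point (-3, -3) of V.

saddle point

The mixed partial ∂²V/∂a∂b is 0, so the Hessian at any point is diag(V_aa, V_bb) = diag(-6(2a + 5), 18(2b + 5)).
At (-3, -3): H = diag(6, -18).
The eigenvalues have opposite signs, so H is indefinite: a saddle point.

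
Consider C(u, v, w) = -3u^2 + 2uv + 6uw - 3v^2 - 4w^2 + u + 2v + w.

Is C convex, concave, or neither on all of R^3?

concave

C is quadratic, so its Hessian is the constant matrix H = [[-6, 2, 6], [2, -6, 0], [6, 0, -8]].
Leading principal minors: -6, 32, -40.
Signs alternate −, +, − ⇒ H ≺ 0 ⇒ concave.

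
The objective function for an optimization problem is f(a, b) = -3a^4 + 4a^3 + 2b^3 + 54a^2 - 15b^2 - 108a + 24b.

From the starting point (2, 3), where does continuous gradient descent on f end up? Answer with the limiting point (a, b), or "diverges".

(1, 4)

f is separable, so gradient descent decouples: a follows -∂f/∂a, b follows -∂f/∂b.
∂f/∂a = -12(a - 3)(a - 1)(a + 3); at a=2 this is 60, so a decreases.
∂f/∂b = 6(b - 4)(b - 1); at b=3 this is -12, so b increases.
a converges to its nearest critical value 1 (a local min of the a-part); b converges to 4. The iterate converges to (1, 4).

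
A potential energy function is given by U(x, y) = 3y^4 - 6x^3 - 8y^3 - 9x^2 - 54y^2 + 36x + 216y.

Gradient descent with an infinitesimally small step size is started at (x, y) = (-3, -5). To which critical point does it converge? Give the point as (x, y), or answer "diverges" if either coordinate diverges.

U is separable, so gradient descent decouples: x follows -∂U/∂x, y follows -∂U/∂y.
∂U/∂x = -18(x - 1)(x + 2); at x=-3 this is -72, so x increases.
∂U/∂y = 12(y - 3)(y - 2)(y + 3); at y=-5 this is -1344, so y increases.
x converges to its nearest critical value -2 (a local min of the x-part); y converges to -3. The iterate converges to (-2, -3).

(-2, -3)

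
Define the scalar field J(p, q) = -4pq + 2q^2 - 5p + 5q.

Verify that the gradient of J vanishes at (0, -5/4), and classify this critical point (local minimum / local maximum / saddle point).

∇J = (-4q - 5, -4p + 4q + 5); substituting (0, -5/4) gives ∇J = (0, 0), so (0, -5/4) is indeed a critical point.
The Hessian of J is constant: H = [[0, -4], [-4, 4]].
det(H) = 0·4 − (-4)² = -16.
Since det(H) < 0, H is indefinite and the critical point is a saddle point.

saddle point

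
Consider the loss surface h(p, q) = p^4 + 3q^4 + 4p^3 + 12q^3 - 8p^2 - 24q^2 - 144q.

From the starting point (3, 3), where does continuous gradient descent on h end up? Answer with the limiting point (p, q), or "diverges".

h is separable, so gradient descent decouples: p follows -∂h/∂p, q follows -∂h/∂q.
∂h/∂p = 4p(p - 1)(p + 4); at p=3 this is 168, so p decreases.
∂h/∂q = 12(q - 2)(q + 2)(q + 3); at q=3 this is 360, so q decreases.
p converges to its nearest critical value 1 (a local min of the p-part); q converges to 2. The iterate converges to (1, 2).

(1, 2)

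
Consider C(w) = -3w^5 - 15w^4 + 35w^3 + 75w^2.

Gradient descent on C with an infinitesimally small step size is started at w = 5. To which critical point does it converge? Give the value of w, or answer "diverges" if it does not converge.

diverges

C'(w) = -15w(w - 2)(w + 1)(w + 5), so C'(5) = -13500.
Gradient descent moves in the -C' direction, i.e. w is increasing.
There is no critical point above w=5, and C' keeps the same sign, so the iterate runs off to +∞.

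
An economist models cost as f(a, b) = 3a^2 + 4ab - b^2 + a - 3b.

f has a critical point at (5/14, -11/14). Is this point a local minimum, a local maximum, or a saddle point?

saddle point

The Hessian of f is constant: H = [[6, 4], [4, -2]].
det(H) = 6·(-2) − 4² = -28.
Since det(H) < 0, H is indefinite and the critical point is a saddle point.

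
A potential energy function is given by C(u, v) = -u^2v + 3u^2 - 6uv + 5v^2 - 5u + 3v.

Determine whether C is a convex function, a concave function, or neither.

The term -u^2v is cubic, so the Hessian is not constant.
∂²C/∂u² = -2v + 6, which takes both signs as v varies (negative for sufficiently large v). A diagonal entry of the Hessian changing sign means the Hessian is neither positive- nor negative-semidefinite on all of R^2.

neither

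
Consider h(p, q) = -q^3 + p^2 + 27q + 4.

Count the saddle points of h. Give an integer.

1

h separates as a function of p plus a function of q, so ∇h=0 decouples.
∂h/∂p = 2p = 0 at p ∈ {0}; ∂h/∂q = -3(q - 3)(q + 3) = 0 at q ∈ {-3, 3}.
The Hessian is diagonal: diag(h_pp, h_qq). Second derivatives: h_pp(0)=2; h_qq(-3)=18, h_qq(3)=-18.
Saddle points occur where the two diagonal entries have opposite signs: (0, 3). Count: 1.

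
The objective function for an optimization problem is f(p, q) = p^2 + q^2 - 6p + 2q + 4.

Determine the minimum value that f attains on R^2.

f(p,q) separates as A(p) + B(q) + 4, so its minimum is min A + min B + 4.
A'(p) = 2p - 6 vanishes at p ∈ {3}; B'(q) = 2q + 2 vanishes at q ∈ {-1}.
Local minima of A (where A''>0): A(3)=-9. Local minima of B: B(-1)=-1.
So the global minimum of f is A(3) + B(-1) + 4 = -9 − 1 + 4 = -6, attained at (3, -1).

-6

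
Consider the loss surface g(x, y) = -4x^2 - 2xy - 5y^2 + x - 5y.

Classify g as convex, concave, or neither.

concave

g is quadratic, so its Hessian is the constant matrix H = [[-8, -2], [-2, -10]].
det(H) = 76, tr(H) = -18.
det(H) > 0 and tr(H) < 0, so H is negative definite everywhere: concave.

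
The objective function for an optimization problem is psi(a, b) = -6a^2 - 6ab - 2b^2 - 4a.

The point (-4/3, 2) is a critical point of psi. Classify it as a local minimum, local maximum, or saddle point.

The Hessian of psi is constant: H = [[-12, -6], [-6, -4]].
det(H) = (-12)·(-4) − (-6)² = 12.
det(H) > 0 and tr(H) = -16 < 0, so H is negative definite and the point is a local maximum.

local maximum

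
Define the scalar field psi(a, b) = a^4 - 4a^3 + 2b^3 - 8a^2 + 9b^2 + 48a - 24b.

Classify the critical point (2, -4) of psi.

The mixed partial ∂²psi/∂a∂b is 0, so the Hessian at any point is diag(psi_aa, psi_bb) = diag(4(3a^2 - 6a - 4), 6(2b + 3)).
At (2, -4): H = diag(-16, -30).
Both eigenvalues are negative, so H is negative definite: a local maximum.

local maximum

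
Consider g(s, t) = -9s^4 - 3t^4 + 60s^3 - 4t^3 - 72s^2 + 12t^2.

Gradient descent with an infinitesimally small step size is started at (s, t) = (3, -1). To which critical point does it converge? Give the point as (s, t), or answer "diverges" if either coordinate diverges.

g is separable, so gradient descent decouples: s follows -∂g/∂s, t follows -∂g/∂t.
∂g/∂s = -36s(s - 4)(s - 1); at s=3 this is 216, so s decreases.
∂g/∂t = -12t(t - 1)(t + 2); at t=-1 this is -24, so t increases.
s converges to its nearest critical value 1 (a local min of the s-part); t converges to 0. The iterate converges to (1, 0).

(1, 0)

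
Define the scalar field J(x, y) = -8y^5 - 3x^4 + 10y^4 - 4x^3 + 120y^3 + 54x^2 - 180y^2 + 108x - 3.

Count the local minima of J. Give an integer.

2

J separates as a function of x plus a function of y, so ∇J=0 decouples.
∂J/∂x = -12(x - 3)(x + 1)(x + 3) = 0 at x ∈ {-3, -1, 3}; ∂J/∂y = -40y(y - 3)(y - 1)(y + 3) = 0 at y ∈ {-3, 0, 1, 3}.
The Hessian is diagonal: diag(J_xx, J_yy). Second derivatives: J_xx(-3)=-144, J_xx(-1)=96, J_xx(3)=-288; J_yy(-3)=2880, J_yy(0)=-360, J_yy(1)=320, J_yy(3)=-1440.
Local minima occur where both diagonal entries positive: (-1, -3), (-1, 1). Count: 2.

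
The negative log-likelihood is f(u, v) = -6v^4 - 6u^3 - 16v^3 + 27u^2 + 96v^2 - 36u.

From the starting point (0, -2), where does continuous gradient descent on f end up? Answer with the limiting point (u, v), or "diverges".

f is separable, so gradient descent decouples: u follows -∂f/∂u, v follows -∂f/∂v.
∂f/∂u = -18(u - 2)(u - 1); at u=0 this is -36, so u increases.
∂f/∂v = -24v(v - 2)(v + 4); at v=-2 this is -384, so v increases.
u converges to its nearest critical value 1 (a local min of the u-part); v converges to 0. The iterate converges to (1, 0).

(1, 0)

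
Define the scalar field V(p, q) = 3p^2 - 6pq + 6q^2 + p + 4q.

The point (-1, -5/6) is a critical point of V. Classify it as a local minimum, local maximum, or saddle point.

The Hessian of V is constant: H = [[6, -6], [-6, 12]].
det(H) = 6·12 − (-6)² = 36.
det(H) > 0 and tr(H) = 18 > 0, so H is positive definite and the point is a local minimum.

local minimum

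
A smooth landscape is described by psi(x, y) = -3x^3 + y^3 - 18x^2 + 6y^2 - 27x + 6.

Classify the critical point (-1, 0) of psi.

The mixed partial ∂²psi/∂x∂y is 0, so the Hessian at any point is diag(psi_xx, psi_yy) = diag(-18(x + 2), 6(y + 2)).
At (-1, 0): H = diag(-18, 12).
The eigenvalues have opposite signs, so H is indefinite: a saddle point.

saddle point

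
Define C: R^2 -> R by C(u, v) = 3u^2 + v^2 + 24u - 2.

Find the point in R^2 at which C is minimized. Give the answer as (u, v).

C(u,v) separates as P(u) + Q(v) − 2, so its minimum is min P + min Q − 2.
P'(u) = 6u + 24 vanishes at u ∈ {-4}; Q'(v) = 2v vanishes at v ∈ {0}.
Local minima of P (where P''>0): P(-4)=-48. Local minima of Q: Q(0)=0.
So the global minimum of C is P(-4) + Q(0) − 2 = -48 + 0 − 2 = -50, attained at (-4, 0).

(-4, 0)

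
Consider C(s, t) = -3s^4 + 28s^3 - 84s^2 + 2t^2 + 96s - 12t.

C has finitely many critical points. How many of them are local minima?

C separates as a function of s plus a function of t, so ∇C=0 decouples.
∂C/∂s = -12(s - 4)(s - 2)(s - 1) = 0 at s ∈ {1, 2, 4}; ∂C/∂t = 4(t - 3) = 0 at t ∈ {3}.
The Hessian is diagonal: diag(C_ss, C_tt). Second derivatives: C_ss(1)=-36, C_ss(2)=24, C_ss(4)=-72; C_tt(3)=4.
Local minima occur where both diagonal entries positive: (2, 3). Count: 1.

1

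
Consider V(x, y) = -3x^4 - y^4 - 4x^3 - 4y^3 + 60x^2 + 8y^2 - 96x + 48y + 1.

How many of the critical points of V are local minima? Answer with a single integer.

1

V separates as a function of x plus a function of y, so ∇V=0 decouples.
∂V/∂x = -12(x - 2)(x - 1)(x + 4) = 0 at x ∈ {-4, 1, 2}; ∂V/∂y = -4(y - 2)(y + 2)(y + 3) = 0 at y ∈ {-3, -2, 2}.
The Hessian is diagonal: diag(V_xx, V_yy). Second derivatives: V_xx(-4)=-360, V_xx(1)=60, V_xx(2)=-72; V_yy(-3)=-20, V_yy(-2)=16, V_yy(2)=-80.
Local minima occur where both diagonal entries positive: (1, -2). Count: 1.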